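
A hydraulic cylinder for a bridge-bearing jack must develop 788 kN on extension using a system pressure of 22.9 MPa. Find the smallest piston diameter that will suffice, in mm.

D ≈ 209 mm

Extension force acts on the full piston face: F = P × (π/4)D².
D = √(4F / (πP)) = √(4 × 788 kN / (π × 22.9 MPa))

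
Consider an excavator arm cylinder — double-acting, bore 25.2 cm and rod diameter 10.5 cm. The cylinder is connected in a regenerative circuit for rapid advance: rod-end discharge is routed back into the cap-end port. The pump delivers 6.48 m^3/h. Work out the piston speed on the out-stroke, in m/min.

v ≈ 12.5 m/min

In regeneration the rod-end outflow joins the pump flow into the cap end, so the net volume the pump must supply per unit advance equals the rod cross-section area.
Rod cross-section A_rod = π/4 × (10.5 cm)² = 86.59 cm^2
v = Q_pump / A_rod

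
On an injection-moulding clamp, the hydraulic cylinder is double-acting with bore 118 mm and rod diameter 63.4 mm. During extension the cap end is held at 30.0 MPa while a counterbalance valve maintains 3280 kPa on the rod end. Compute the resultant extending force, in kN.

F ≈ 303 kN

Cap-side area A_cap = π/4 × (118 mm)² = 10940 mm^2
Rod-side annular area A_ann = π/4 × (118² − 63.4²) = 7779 mm^2
Net thrust = P_cap·A_cap − P_rod·A_ann = 328.1 kN − 25.51 kN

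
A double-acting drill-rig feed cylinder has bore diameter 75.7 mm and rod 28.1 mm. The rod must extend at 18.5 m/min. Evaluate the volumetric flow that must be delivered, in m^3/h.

Cap-side area A_cap = π/4 × (75.7 mm)² = 4501 mm^2
Q = A × v

Q ≈ 5.00 m^3/h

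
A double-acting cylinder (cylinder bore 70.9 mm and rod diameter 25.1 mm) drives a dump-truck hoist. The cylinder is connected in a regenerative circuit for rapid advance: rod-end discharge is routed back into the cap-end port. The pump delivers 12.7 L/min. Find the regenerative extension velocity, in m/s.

v ≈ 0.428 m/s

In regeneration the rod-end outflow joins the pump flow into the cap end, so the net volume the pump must supply per unit advance equals the rod cross-section area.
Rod cross-section A_rod = π/4 × (25.1 mm)² = 494.8 mm^2
v = Q_pump / A_rod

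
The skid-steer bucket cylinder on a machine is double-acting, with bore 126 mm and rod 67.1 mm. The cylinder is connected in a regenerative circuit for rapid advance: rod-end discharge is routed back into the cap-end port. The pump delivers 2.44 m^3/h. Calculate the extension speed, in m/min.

In regeneration the rod-end outflow joins the pump flow into the cap end, so the net volume the pump must supply per unit advance equals the rod cross-section area.
Rod cross-section A_rod = π/4 × (67.1 mm)² = 3536 mm^2
v = Q_pump / A_rod

v ≈ 11.5 m/min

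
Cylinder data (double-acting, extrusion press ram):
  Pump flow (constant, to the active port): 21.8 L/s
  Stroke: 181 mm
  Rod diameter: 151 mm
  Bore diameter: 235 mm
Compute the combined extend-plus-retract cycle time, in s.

Cap-side area A_cap = π/4 × (235 mm)² = 43370 mm^2
Rod-side annular area A_ann = π/4 × (235² − 151²) = 25470 mm^2
t_ext = A_cap·L/Q = 0.3601 s
t_ret = A_ann·L/Q = 0.2114 s
t_cycle = t_ext + t_ret

t ≈ 0.572 s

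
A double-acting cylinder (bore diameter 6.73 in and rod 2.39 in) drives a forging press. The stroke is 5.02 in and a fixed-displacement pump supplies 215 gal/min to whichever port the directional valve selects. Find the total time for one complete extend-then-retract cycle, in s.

Cap-side area A_cap = π/4 × (6.73 in)² = 35.57 in^2
Rod-side annular area A_ann = π/4 × (6.73² − 2.39²) = 31.09 in^2
t_ext = A_cap·L/Q = 0.2157 s
t_ret = A_ann·L/Q = 0.1885 s
t_cycle = t_ext + t_ret

t ≈ 0.404 s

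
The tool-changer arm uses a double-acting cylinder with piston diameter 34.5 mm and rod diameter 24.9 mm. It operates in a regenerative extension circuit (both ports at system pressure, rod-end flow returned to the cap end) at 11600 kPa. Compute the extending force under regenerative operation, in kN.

With equal pressure on both faces, forces on the annular region cancel; the net push is pressure × rod cross-section.
Rod cross-section A_rod = π/4 × (24.9 mm)² = 487.0 mm^2
F = P × A_rod

F ≈ 5.65 kN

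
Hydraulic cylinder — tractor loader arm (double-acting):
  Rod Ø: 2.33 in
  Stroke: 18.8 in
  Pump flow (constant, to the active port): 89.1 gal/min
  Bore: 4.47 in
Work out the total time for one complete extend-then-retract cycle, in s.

t ≈ 1.49 s

Cap-side area A_cap = π/4 × (4.47 in)² = 15.69 in^2
Rod-side annular area A_ann = π/4 × (4.47² − 2.33²) = 11.43 in^2
t_ext = A_cap·L/Q = 0.8601 s
t_ret = A_ann·L/Q = 0.6264 s
t_cycle = t_ext + t_ret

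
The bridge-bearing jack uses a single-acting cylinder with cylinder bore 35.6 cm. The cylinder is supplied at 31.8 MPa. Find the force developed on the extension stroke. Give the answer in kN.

F ≈ 3170 kN

Cap-side area A_cap = π/4 × (35.6 cm)² = 995.4 cm^2
F = P × A_cap = 31.8 MPa × A_cap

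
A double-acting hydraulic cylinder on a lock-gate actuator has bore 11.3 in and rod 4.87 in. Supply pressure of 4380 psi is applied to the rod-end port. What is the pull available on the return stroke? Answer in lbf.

F ≈ 3.58e5 lbf

Rod-side annular area A_ann = π/4 × (11.3² − 4.87²) = 81.66 in^2
On retraction the pressure acts on the annular area (bore minus rod).
F = P × A_ann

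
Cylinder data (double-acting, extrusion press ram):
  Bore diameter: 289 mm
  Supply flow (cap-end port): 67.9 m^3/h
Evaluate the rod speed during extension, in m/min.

v ≈ 17.3 m/min

Cap-side area A_cap = π/4 × (289 mm)² = 65600 mm^2
v = Q / A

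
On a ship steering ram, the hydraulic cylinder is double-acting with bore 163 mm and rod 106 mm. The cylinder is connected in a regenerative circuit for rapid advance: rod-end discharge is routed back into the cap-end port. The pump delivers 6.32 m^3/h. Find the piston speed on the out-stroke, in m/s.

In regeneration the rod-end outflow joins the pump flow into the cap end, so the net volume the pump must supply per unit advance equals the rod cross-section area.
Rod cross-section A_rod = π/4 × (106 mm)² = 8825 mm^2
v = Q_pump / A_rod

v ≈ 0.199 m/s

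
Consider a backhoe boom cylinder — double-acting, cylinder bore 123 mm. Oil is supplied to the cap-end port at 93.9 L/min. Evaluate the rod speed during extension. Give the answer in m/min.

v ≈ 7.90 m/min

Cap-side area A_cap = π/4 × (123 mm)² = 11880 mm^2
v = Q / A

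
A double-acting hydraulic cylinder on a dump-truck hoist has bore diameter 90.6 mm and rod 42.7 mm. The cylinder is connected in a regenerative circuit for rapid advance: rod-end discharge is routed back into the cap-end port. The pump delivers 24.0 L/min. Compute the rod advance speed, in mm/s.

In regeneration the rod-end outflow joins the pump flow into the cap end, so the net volume the pump must supply per unit advance equals the rod cross-section area.
Rod cross-section A_rod = π/4 × (42.7 mm)² = 1432 mm^2
v = Q_pump / A_rod

v ≈ 279 mm/s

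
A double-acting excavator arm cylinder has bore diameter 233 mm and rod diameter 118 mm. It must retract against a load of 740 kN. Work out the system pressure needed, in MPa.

Rod-side annular area A_ann = π/4 × (233² − 118²) = 31700 mm^2
Retraction: pressure acts on the annular area.
P = F / A = 740 kN / A

P ≈ 23.3 MPa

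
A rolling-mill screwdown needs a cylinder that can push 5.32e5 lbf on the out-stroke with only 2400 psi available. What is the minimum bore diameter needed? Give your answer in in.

D ≈ 16.8 in

Extension force acts on the full piston face: F = P × (π/4)D².
D = √(4F / (πP)) = √(4 × 5.32e5 lbf / (π × 2400 psi))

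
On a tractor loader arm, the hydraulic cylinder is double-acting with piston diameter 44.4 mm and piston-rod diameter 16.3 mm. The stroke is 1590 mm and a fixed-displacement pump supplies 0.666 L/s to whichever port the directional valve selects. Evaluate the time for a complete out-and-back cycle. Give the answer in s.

t ≈ 6.89 s

Cap-side area A_cap = π/4 × (44.4 mm)² = 1548 mm^2
Rod-side annular area A_ann = π/4 × (44.4² − 16.3²) = 1340 mm^2
t_ext = A_cap·L/Q = 3.696 s
t_ret = A_ann·L/Q = 3.198 s
t_cycle = t_ext + t_ret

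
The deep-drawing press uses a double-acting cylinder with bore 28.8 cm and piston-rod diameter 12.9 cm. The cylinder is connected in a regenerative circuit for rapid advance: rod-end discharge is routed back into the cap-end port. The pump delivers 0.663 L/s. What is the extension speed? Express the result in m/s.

v ≈ 0.0507 m/s

In regeneration the rod-end outflow joins the pump flow into the cap end, so the net volume the pump must supply per unit advance equals the rod cross-section area.
Rod cross-section A_rod = π/4 × (12.9 cm)² = 130.7 cm^2
v = Q_pump / A_rod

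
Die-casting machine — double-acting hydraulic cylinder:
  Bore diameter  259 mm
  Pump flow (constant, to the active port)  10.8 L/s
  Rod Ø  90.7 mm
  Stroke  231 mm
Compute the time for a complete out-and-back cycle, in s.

t ≈ 2.12 s

Cap-side area A_cap = π/4 × (259 mm)² = 52690 mm^2
Rod-side annular area A_ann = π/4 × (259² − 90.7²) = 46220 mm^2
t_ext = A_cap·L/Q = 1.127 s
t_ret = A_ann·L/Q = 0.9887 s
t_cycle = t_ext + t_ret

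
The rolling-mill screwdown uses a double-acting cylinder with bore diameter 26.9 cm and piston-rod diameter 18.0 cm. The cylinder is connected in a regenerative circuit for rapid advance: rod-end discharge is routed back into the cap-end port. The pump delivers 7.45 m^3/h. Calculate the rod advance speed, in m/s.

v ≈ 0.0813 m/s

In regeneration the rod-end outflow joins the pump flow into the cap end, so the net volume the pump must supply per unit advance equals the rod cross-section area.
Rod cross-section A_rod = π/4 × (18.0 cm)² = 254.5 cm^2
v = Q_pump / A_rod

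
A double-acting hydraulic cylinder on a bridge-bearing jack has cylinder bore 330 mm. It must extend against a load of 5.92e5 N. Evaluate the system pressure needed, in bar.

Cap-side area A_cap = π/4 × (330 mm)² = 85530 mm^2
P = F / A = 5.92e5 N / A

P ≈ 69.2 bar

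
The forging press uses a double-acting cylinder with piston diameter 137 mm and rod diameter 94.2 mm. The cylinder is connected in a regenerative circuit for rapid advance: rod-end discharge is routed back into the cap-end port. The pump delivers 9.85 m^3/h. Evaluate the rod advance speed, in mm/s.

In regeneration the rod-end outflow joins the pump flow into the cap end, so the net volume the pump must supply per unit advance equals the rod cross-section area.
Rod cross-section A_rod = π/4 × (94.2 mm)² = 6969 mm^2
v = Q_pump / A_rod

v ≈ 393 mm/s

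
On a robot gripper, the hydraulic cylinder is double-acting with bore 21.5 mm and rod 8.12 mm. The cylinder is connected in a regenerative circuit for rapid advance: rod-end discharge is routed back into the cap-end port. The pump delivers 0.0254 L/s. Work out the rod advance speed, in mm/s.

v ≈ 490 mm/s

In regeneration the rod-end outflow joins the pump flow into the cap end, so the net volume the pump must supply per unit advance equals the rod cross-section area.
Rod cross-section A_rod = π/4 × (8.12 mm)² = 51.78 mm^2
v = Q_pump / A_rod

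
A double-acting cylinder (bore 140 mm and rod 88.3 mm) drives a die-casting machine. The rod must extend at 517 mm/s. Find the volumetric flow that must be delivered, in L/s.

Q ≈ 7.96 L/s

Cap-side area A_cap = π/4 × (140 mm)² = 15390 mm^2
Q = A × v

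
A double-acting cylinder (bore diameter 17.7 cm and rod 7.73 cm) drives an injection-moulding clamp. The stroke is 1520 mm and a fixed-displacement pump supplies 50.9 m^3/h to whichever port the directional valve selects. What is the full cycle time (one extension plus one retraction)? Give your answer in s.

t ≈ 4.79 s

Cap-side area A_cap = π/4 × (17.7 cm)² = 246.1 cm^2
Rod-side annular area A_ann = π/4 × (17.7² − 7.73²) = 199.1 cm^2
t_ext = A_cap·L/Q = 2.645 s
t_ret = A_ann·L/Q = 2.141 s
t_cycle = t_ext + t_ret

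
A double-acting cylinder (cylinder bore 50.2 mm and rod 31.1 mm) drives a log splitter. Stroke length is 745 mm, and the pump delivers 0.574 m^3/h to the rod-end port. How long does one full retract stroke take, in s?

Rod-side annular area A_ann = π/4 × (50.2² − 31.1²) = 1220 mm^2
Swept volume V = A × L; t = V / Q = A·L / Q

t ≈ 5.70 s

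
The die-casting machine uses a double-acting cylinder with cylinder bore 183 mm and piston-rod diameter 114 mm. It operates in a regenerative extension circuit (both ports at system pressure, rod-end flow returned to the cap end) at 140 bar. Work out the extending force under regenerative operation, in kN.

F ≈ 143 kN

With equal pressure on both faces, forces on the annular region cancel; the net push is pressure × rod cross-section.
Rod cross-section A_rod = π/4 × (114 mm)² = 10210 mm^2
F = P × A_rod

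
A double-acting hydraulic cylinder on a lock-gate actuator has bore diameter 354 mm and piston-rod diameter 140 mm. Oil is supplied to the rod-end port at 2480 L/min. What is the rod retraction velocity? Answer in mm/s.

Rod-side annular area A_ann = π/4 × (354² − 140²) = 83030 mm^2
Flow into the rod-end port fills the annular volume.
v = Q / A

v ≈ 498 mm/s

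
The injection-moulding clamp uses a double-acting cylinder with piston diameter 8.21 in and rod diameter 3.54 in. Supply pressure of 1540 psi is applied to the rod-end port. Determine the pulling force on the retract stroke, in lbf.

Rod-side annular area A_ann = π/4 × (8.21² − 3.54²) = 43.10 in^2
On retraction the pressure acts on the annular area (bore minus rod).
F = P × A_ann

F ≈ 66400 lbf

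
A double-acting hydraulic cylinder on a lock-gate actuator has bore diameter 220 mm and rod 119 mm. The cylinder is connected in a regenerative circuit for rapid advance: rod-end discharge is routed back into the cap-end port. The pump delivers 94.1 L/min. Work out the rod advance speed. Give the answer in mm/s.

In regeneration the rod-end outflow joins the pump flow into the cap end, so the net volume the pump must supply per unit advance equals the rod cross-section area.
Rod cross-section A_rod = π/4 × (119 mm)² = 11120 mm^2
v = Q_pump / A_rod

v ≈ 141 mm/s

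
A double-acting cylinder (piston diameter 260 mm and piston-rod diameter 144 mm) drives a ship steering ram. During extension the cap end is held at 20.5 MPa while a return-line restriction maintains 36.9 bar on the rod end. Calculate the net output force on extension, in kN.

F ≈ 953 kN

Cap-side area A_cap = π/4 × (260 mm)² = 53090 mm^2
Rod-side annular area A_ann = π/4 × (260² − 144²) = 36810 mm^2
Net thrust = P_cap·A_cap − P_rod·A_ann = 1088 kN − 135.8 kN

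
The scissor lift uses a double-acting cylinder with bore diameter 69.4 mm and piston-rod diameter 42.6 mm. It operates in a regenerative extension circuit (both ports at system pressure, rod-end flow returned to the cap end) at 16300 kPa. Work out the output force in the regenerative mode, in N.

With equal pressure on both faces, forces on the annular region cancel; the net push is pressure × rod cross-section.
Rod cross-section A_rod = π/4 × (42.6 mm)² = 1425 mm^2
F = P × A_rod

F ≈ 23200 N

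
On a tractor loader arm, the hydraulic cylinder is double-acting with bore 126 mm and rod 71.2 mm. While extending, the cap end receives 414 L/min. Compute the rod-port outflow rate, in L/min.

Cap-side area A_cap = π/4 × (126 mm)² = 12470 mm^2
Rod-side annular area A_ann = π/4 × (126² − 71.2²) = 8487 mm^2
Piston speed v = Q_in/A_cap; rod-end outflow Q_out = v × A_ann = Q_in × A_ann/A_cap.

Q_out ≈ 282 L/min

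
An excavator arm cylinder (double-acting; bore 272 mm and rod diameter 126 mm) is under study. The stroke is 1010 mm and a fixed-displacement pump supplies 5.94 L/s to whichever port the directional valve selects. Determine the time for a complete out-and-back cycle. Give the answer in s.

t ≈ 17.6 s

Cap-side area A_cap = π/4 × (272 mm)² = 58110 mm^2
Rod-side annular area A_ann = π/4 × (272² − 126²) = 45640 mm^2
t_ext = A_cap·L/Q = 9.880 s
t_ret = A_ann·L/Q = 7.760 s
t_cycle = t_ext + t_ret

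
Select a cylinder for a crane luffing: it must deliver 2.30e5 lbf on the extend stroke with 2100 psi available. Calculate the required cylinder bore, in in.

D ≈ 11.8 in

Extension force acts on the full piston face: F = P × (π/4)D².
D = √(4F / (πP)) = √(4 × 2.30e5 lbf / (π × 2100 psi))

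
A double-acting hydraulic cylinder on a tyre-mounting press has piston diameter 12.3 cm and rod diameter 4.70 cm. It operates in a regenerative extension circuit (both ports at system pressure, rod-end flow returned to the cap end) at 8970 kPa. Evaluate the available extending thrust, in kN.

With equal pressure on both faces, forces on the annular region cancel; the net push is pressure × rod cross-section.
Rod cross-section A_rod = π/4 × (4.70 cm)² = 17.35 cm^2
F = P × A_rod

F ≈ 15.6 kN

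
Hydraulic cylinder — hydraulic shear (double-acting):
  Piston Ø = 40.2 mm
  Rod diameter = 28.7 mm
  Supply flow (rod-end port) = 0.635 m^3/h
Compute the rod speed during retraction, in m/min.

Rod-side annular area A_ann = π/4 × (40.2² − 28.7²) = 622.3 mm^2
Flow into the rod-end port fills the annular volume.
v = Q / A

v ≈ 17.0 m/min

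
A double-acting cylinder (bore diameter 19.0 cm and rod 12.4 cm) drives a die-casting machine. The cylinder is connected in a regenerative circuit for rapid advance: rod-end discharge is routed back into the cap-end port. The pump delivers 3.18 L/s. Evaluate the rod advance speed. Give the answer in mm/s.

v ≈ 263 mm/s

In regeneration the rod-end outflow joins the pump flow into the cap end, so the net volume the pump must supply per unit advance equals the rod cross-section area.
Rod cross-section A_rod = π/4 × (12.4 cm)² = 120.8 cm^2
v = Q_pump / A_rod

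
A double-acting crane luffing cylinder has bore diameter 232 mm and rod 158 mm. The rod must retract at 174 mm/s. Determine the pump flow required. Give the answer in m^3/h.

Rod-side annular area A_ann = π/4 × (232² − 158²) = 22670 mm^2
Q = A × v

Q ≈ 14.2 m^3/h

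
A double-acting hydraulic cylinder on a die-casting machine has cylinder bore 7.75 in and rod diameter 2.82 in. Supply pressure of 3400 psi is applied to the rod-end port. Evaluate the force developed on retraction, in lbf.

F ≈ 1.39e5 lbf

Rod-side annular area A_ann = π/4 × (7.75² − 2.82²) = 40.93 in^2
On retraction the pressure acts on the annular area (bore minus rod).
F = P × A_ann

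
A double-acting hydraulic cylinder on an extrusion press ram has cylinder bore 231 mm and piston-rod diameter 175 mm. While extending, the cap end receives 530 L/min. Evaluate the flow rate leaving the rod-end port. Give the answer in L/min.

Cap-side area A_cap = π/4 × (231 mm)² = 41910 mm^2
Rod-side annular area A_ann = π/4 × (231² − 175²) = 17860 mm^2
Piston speed v = Q_in/A_cap; rod-end outflow Q_out = v × A_ann = Q_in × A_ann/A_cap.

Q_out ≈ 226 L/min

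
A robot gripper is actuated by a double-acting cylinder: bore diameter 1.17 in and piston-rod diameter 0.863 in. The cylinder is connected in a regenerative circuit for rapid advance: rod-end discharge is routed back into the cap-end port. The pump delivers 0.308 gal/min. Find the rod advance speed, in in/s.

v ≈ 2.03 in/s

In regeneration the rod-end outflow joins the pump flow into the cap end, so the net volume the pump must supply per unit advance equals the rod cross-section area.
Rod cross-section A_rod = π/4 × (0.863 in)² = 0.5849 in^2
v = Q_pump / A_rod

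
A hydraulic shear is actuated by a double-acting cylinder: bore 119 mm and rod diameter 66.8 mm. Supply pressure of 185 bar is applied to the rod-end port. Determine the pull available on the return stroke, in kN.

Rod-side annular area A_ann = π/4 × (119² − 66.8²) = 7617 mm^2
On retraction the pressure acts on the annular area (bore minus rod).
F = P × A_ann

F ≈ 141 kN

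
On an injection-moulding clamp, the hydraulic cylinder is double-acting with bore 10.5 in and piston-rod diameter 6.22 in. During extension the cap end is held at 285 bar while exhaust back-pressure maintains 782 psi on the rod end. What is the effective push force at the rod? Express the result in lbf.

Cap-side area A_cap = π/4 × (10.5 in)² = 86.59 in^2
Rod-side annular area A_ann = π/4 × (10.5² − 6.22²) = 56.20 in^2
Net thrust = P_cap·A_cap − P_rod·A_ann = 3.579e5 lbf − 43950 lbf

F ≈ 3.14e5 lbf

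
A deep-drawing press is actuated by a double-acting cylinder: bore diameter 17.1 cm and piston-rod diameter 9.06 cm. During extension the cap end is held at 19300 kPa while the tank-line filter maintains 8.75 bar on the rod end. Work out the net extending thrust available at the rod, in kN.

Cap-side area A_cap = π/4 × (17.1 cm)² = 229.7 cm^2
Rod-side annular area A_ann = π/4 × (17.1² − 9.06²) = 165.2 cm^2
Net thrust = P_cap·A_cap − P_rod·A_ann = 443.2 kN − 14.45 kN

F ≈ 429 kN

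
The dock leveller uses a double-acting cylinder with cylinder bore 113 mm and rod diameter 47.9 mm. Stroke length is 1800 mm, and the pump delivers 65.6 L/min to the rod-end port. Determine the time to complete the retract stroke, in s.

Rod-side annular area A_ann = π/4 × (113² − 47.9²) = 8227 mm^2
Swept volume V = A × L; t = V / Q = A·L / Q

t ≈ 13.5 s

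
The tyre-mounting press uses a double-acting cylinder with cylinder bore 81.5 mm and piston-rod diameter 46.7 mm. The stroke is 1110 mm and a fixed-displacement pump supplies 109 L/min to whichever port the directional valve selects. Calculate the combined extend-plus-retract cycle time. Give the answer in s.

t ≈ 5.33 s

Cap-side area A_cap = π/4 × (81.5 mm)² = 5217 mm^2
Rod-side annular area A_ann = π/4 × (81.5² − 46.7²) = 3504 mm^2
t_ext = A_cap·L/Q = 3.188 s
t_ret = A_ann·L/Q = 2.141 s
t_cycle = t_ext + t_ret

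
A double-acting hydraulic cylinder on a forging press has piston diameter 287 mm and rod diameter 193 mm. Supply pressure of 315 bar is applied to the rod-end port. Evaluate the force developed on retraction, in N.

F ≈ 1.12e6 N

Rod-side annular area A_ann = π/4 × (287² − 193²) = 35440 mm^2
On retraction the pressure acts on the annular area (bore minus rod).
F = P × A_ann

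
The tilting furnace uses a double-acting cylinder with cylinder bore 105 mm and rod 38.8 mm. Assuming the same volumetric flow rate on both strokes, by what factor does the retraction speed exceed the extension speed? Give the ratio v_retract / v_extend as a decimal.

v_ret/v_ext ≈ 1.16

Cap-side area A_cap = π/4 × (105 mm)² = 8659 mm^2
Rod-side annular area A_ann = π/4 × (105² − 38.8²) = 7477 mm^2
For equal Q, v ∝ 1/A, so v_ret/v_ext = A_cap/A_ann.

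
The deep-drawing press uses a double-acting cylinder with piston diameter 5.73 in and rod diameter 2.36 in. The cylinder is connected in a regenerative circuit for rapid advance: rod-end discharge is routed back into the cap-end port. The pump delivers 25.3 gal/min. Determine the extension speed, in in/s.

In regeneration the rod-end outflow joins the pump flow into the cap end, so the net volume the pump must supply per unit advance equals the rod cross-section area.
Rod cross-section A_rod = π/4 × (2.36 in)² = 4.374 in^2
v = Q_pump / A_rod

v ≈ 22.3 in/s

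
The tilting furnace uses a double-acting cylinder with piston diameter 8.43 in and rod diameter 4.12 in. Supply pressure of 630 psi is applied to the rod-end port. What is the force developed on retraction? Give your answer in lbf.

F ≈ 26800 lbf

Rod-side annular area A_ann = π/4 × (8.43² − 4.12²) = 42.48 in^2
On retraction the pressure acts on the annular area (bore minus rod).
F = P × A_ann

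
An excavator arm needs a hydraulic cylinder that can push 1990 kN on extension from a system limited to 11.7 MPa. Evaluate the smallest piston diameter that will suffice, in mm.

Extension force acts on the full piston face: F = P × (π/4)D².
D = √(4F / (πP)) = √(4 × 1990 kN / (π × 11.7 MPa))

D ≈ 465 mm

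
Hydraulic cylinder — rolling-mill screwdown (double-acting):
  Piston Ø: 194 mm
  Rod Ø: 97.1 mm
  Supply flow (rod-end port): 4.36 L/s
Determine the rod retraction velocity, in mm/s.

v ≈ 197 mm/s

Rod-side annular area A_ann = π/4 × (194² − 97.1²) = 22150 mm^2
Flow into the rod-end port fills the annular volume.
v = Q / A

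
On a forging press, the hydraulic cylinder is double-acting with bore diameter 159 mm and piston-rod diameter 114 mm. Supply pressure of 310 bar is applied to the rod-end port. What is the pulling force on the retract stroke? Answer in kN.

F ≈ 299 kN

Rod-side annular area A_ann = π/4 × (159² − 114²) = 9649 mm^2
On retraction the pressure acts on the annular area (bore minus rod).
F = P × A_ann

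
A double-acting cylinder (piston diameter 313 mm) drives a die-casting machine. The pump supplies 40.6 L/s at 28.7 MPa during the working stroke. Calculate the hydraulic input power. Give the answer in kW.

Hydraulic power = P × Q

W ≈ 1170 kW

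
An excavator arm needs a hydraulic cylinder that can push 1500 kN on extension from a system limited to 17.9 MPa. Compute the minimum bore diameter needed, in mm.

Extension force acts on the full piston face: F = P × (π/4)D².
D = √(4F / (πP)) = √(4 × 1500 kN / (π × 17.9 MPa))

D ≈ 327 mm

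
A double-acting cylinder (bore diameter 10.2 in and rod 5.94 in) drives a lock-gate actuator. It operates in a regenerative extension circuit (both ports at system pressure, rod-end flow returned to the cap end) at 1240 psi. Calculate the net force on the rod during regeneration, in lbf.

With equal pressure on both faces, forces on the annular region cancel; the net push is pressure × rod cross-section.
Rod cross-section A_rod = π/4 × (5.94 in)² = 27.71 in^2
F = P × A_rod

F ≈ 34400 lbf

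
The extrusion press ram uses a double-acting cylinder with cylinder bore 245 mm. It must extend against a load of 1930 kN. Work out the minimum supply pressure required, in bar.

Cap-side area A_cap = π/4 × (245 mm)² = 47140 mm^2
P = F / A = 1930 kN / A

P ≈ 409 bar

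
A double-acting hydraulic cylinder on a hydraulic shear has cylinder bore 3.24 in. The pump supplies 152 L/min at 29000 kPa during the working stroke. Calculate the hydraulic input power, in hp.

Hydraulic power = P × Q

W ≈ 98.5 hp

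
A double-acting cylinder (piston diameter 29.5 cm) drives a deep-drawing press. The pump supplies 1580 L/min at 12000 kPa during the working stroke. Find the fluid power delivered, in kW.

Hydraulic power = P × Q

W ≈ 316 kW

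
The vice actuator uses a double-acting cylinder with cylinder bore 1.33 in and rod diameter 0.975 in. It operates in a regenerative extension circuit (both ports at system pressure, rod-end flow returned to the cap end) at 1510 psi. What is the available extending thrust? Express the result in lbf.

F ≈ 1130 lbf

With equal pressure on both faces, forces on the annular region cancel; the net push is pressure × rod cross-section.
Rod cross-section A_rod = π/4 × (0.975 in)² = 0.7466 in^2
F = P × A_rod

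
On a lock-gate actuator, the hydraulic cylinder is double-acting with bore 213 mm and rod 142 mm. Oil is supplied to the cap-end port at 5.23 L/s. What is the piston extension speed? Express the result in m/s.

v ≈ 0.147 m/s

Cap-side area A_cap = π/4 × (213 mm)² = 35630 mm^2
v = Q / A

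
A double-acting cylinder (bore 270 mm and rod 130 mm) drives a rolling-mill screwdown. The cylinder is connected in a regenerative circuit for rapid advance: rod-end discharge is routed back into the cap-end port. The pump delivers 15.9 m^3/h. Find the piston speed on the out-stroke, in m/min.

In regeneration the rod-end outflow joins the pump flow into the cap end, so the net volume the pump must supply per unit advance equals the rod cross-section area.
Rod cross-section A_rod = π/4 × (130 mm)² = 13270 mm^2
v = Q_pump / A_rod

v ≈ 20.0 m/min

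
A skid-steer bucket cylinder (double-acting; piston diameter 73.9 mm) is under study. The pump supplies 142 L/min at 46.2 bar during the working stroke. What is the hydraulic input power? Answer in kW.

Hydraulic power = P × Q

W ≈ 10.9 kW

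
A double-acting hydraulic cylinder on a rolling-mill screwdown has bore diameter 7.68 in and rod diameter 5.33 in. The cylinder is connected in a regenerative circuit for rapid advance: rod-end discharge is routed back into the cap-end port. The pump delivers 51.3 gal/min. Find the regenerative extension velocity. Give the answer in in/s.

In regeneration the rod-end outflow joins the pump flow into the cap end, so the net volume the pump must supply per unit advance equals the rod cross-section area.
Rod cross-section A_rod = π/4 × (5.33 in)² = 22.31 in^2
v = Q_pump / A_rod

v ≈ 8.85 in/s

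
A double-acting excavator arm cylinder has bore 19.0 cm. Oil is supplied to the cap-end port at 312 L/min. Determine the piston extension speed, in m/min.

Cap-side area A_cap = π/4 × (19.0 cm)² = 283.5 cm^2
v = Q / A

v ≈ 11.0 m/min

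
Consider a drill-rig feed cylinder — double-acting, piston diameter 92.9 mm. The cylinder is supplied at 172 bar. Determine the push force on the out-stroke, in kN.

F ≈ 117 kN

Cap-side area A_cap = π/4 × (92.9 mm)² = 6778 mm^2
F = P × A_cap = 172 bar × A_cap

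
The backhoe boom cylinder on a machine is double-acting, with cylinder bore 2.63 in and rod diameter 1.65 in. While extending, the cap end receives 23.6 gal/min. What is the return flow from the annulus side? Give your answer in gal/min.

Cap-side area A_cap = π/4 × (2.63 in)² = 5.433 in^2
Rod-side annular area A_ann = π/4 × (2.63² − 1.65²) = 3.294 in^2
Piston speed v = Q_in/A_cap; rod-end outflow Q_out = v × A_ann = Q_in × A_ann/A_cap.

Q_out ≈ 14.3 gal/min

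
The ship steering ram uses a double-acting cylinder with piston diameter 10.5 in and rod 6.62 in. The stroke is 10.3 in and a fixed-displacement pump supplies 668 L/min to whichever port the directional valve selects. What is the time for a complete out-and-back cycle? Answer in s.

t ≈ 2.10 s

Cap-side area A_cap = π/4 × (10.5 in)² = 86.59 in^2
Rod-side annular area A_ann = π/4 × (10.5² − 6.62²) = 52.17 in^2
t_ext = A_cap·L/Q = 1.313 s
t_ret = A_ann·L/Q = 0.7909 s
t_cycle = t_ext + t_ret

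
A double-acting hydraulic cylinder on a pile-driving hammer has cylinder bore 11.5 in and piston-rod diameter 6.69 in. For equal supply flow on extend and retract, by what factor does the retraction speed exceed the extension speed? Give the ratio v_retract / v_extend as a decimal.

Cap-side area A_cap = π/4 × (11.5 in)² = 103.9 in^2
Rod-side annular area A_ann = π/4 × (11.5² − 6.69²) = 68.72 in^2
For equal Q, v ∝ 1/A, so v_ret/v_ext = A_cap/A_ann.

v_ret/v_ext ≈ 1.51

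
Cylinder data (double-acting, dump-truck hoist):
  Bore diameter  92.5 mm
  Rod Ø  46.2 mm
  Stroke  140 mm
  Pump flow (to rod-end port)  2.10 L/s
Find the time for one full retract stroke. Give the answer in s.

t ≈ 0.336 s

Rod-side annular area A_ann = π/4 × (92.5² − 46.2²) = 5044 mm^2
Swept volume V = A × L; t = V / Q = A·L / Q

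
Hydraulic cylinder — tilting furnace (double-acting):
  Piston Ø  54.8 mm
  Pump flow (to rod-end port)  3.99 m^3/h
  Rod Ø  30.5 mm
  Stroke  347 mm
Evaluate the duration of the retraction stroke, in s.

t ≈ 0.510 s

Rod-side annular area A_ann = π/4 × (54.8² − 30.5²) = 1628 mm^2
Swept volume V = A × L; t = V / Q = A·L / Q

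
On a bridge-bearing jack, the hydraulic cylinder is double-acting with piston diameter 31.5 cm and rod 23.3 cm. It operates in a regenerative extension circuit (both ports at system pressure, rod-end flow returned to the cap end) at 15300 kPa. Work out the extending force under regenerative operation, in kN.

With equal pressure on both faces, forces on the annular region cancel; the net push is pressure × rod cross-section.
Rod cross-section A_rod = π/4 × (23.3 cm)² = 426.4 cm^2
F = P × A_rod

F ≈ 652 kN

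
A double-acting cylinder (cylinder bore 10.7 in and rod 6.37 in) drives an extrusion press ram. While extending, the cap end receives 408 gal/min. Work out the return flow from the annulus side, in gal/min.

Cap-side area A_cap = π/4 × (10.7 in)² = 89.92 in^2
Rod-side annular area A_ann = π/4 × (10.7² − 6.37²) = 58.05 in^2
Piston speed v = Q_in/A_cap; rod-end outflow Q_out = v × A_ann = Q_in × A_ann/A_cap.

Q_out ≈ 263 gal/min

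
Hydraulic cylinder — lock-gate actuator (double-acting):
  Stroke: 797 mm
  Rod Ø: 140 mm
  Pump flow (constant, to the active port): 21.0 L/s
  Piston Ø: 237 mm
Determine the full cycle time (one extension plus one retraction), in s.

Cap-side area A_cap = π/4 × (237 mm)² = 44120 mm^2
Rod-side annular area A_ann = π/4 × (237² − 140²) = 28720 mm^2
t_ext = A_cap·L/Q = 1.674 s
t_ret = A_ann·L/Q = 1.090 s
t_cycle = t_ext + t_ret

t ≈ 2.76 s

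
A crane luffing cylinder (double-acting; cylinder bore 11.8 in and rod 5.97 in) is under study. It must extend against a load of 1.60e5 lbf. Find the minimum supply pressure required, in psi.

P ≈ 1460 psi

Cap-side area A_cap = π/4 × (11.8 in)² = 109.4 in^2
P = F / A = 1.60e5 lbf / A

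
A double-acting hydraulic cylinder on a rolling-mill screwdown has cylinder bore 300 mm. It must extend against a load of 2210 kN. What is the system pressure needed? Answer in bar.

Cap-side area A_cap = π/4 × (300 mm)² = 70690 mm^2
P = F / A = 2210 kN / A

P ≈ 313 bar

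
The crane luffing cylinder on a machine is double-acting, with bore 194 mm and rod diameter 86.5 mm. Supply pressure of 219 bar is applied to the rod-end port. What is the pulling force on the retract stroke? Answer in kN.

Rod-side annular area A_ann = π/4 × (194² − 86.5²) = 23680 mm^2
On retraction the pressure acts on the annular area (bore minus rod).
F = P × A_ann

F ≈ 519 kN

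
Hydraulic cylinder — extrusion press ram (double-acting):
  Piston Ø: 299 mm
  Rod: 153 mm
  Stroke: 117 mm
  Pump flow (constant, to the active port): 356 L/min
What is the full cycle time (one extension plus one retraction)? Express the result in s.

t ≈ 2.41 s

Cap-side area A_cap = π/4 × (299 mm)² = 70220 mm^2
Rod-side annular area A_ann = π/4 × (299² − 153²) = 51830 mm^2
t_ext = A_cap·L/Q = 1.385 s
t_ret = A_ann·L/Q = 1.022 s
t_cycle = t_ext + t_ret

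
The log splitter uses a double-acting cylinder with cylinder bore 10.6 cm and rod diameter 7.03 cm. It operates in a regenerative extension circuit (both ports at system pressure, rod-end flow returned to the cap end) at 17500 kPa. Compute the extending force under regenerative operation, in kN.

F ≈ 67.9 kN

With equal pressure on both faces, forces on the annular region cancel; the net push is pressure × rod cross-section.
Rod cross-section A_rod = π/4 × (7.03 cm)² = 38.82 cm^2
F = P × A_rod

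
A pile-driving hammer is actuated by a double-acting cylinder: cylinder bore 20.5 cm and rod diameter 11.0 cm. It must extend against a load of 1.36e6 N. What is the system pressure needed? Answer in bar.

P ≈ 412 bar

Cap-side area A_cap = π/4 × (20.5 cm)² = 330.1 cm^2
P = F / A = 1.36e6 N / A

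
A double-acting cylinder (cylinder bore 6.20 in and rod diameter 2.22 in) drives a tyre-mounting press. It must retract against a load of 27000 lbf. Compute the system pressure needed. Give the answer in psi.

P ≈ 1030 psi

Rod-side annular area A_ann = π/4 × (6.20² − 2.22²) = 26.32 in^2
Retraction: pressure acts on the annular area.
P = F / A = 27000 lbf / A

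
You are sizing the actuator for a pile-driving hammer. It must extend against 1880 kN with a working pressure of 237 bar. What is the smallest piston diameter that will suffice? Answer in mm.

D ≈ 318 mm

Extension force acts on the full piston face: F = P × (π/4)D².
D = √(4F / (πP)) = √(4 × 1880 kN / (π × 237 bar))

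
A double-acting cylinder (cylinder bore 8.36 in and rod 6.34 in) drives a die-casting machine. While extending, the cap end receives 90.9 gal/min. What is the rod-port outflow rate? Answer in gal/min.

Q_out ≈ 38.6 gal/min

Cap-side area A_cap = π/4 × (8.36 in)² = 54.89 in^2
Rod-side annular area A_ann = π/4 × (8.36² − 6.34²) = 23.32 in^2
Piston speed v = Q_in/A_cap; rod-end outflow Q_out = v × A_ann = Q_in × A_ann/A_cap.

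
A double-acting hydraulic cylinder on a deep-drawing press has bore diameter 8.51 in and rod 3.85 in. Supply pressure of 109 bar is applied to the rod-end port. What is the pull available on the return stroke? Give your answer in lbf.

F ≈ 71500 lbf

Rod-side annular area A_ann = π/4 × (8.51² − 3.85²) = 45.24 in^2
On retraction the pressure acts on the annular area (bore minus rod).
F = P × A_ann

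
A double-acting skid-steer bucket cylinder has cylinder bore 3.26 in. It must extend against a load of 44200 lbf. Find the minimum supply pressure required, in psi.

P ≈ 5300 psi

Cap-side area A_cap = π/4 × (3.26 in)² = 8.347 in^2
P = F / A = 44200 lbf / A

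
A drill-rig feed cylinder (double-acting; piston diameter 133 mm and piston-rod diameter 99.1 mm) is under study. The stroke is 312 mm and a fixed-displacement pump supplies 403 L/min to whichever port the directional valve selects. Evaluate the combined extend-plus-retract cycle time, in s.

Cap-side area A_cap = π/4 × (133 mm)² = 13890 mm^2
Rod-side annular area A_ann = π/4 × (133² − 99.1²) = 6180 mm^2
t_ext = A_cap·L/Q = 0.6453 s
t_ret = A_ann·L/Q = 0.2871 s
t_cycle = t_ext + t_ret

t ≈ 0.932 s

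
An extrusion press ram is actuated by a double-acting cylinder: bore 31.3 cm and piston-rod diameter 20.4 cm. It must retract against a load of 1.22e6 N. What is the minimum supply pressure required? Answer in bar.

Rod-side annular area A_ann = π/4 × (31.3² − 20.4²) = 442.6 cm^2
Retraction: pressure acts on the annular area.
P = F / A = 1.22e6 N / A

P ≈ 276 bar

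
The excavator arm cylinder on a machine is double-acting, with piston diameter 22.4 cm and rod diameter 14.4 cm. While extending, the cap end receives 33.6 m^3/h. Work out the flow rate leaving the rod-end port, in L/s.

Cap-side area A_cap = π/4 × (22.4 cm)² = 394.1 cm^2
Rod-side annular area A_ann = π/4 × (22.4² − 14.4²) = 231.2 cm^2
Piston speed v = Q_in/A_cap; rod-end outflow Q_out = v × A_ann = Q_in × A_ann/A_cap.

Q_out ≈ 5.48 L/s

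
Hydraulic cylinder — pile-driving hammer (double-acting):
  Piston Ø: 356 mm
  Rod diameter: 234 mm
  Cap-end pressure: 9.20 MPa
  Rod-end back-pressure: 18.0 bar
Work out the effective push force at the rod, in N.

F ≈ 8.14e5 N

Cap-side area A_cap = π/4 × (356 mm)² = 99540 mm^2
Rod-side annular area A_ann = π/4 × (356² − 234²) = 56530 mm^2
Net thrust = P_cap·A_cap − P_rod·A_ann = 9.158e5 N − 1.018e5 N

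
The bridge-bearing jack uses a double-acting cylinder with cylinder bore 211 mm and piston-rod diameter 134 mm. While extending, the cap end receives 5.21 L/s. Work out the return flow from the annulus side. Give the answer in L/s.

Cap-side area A_cap = π/4 × (211 mm)² = 34970 mm^2
Rod-side annular area A_ann = π/4 × (211² − 134²) = 20860 mm^2
Piston speed v = Q_in/A_cap; rod-end outflow Q_out = v × A_ann = Q_in × A_ann/A_cap.

Q_out ≈ 3.11 L/s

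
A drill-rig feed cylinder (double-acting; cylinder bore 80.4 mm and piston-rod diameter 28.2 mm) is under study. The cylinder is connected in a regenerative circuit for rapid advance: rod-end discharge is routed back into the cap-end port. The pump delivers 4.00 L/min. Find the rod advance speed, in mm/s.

In regeneration the rod-end outflow joins the pump flow into the cap end, so the net volume the pump must supply per unit advance equals the rod cross-section area.
Rod cross-section A_rod = π/4 × (28.2 mm)² = 624.6 mm^2
v = Q_pump / A_rod

v ≈ 107 mm/s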